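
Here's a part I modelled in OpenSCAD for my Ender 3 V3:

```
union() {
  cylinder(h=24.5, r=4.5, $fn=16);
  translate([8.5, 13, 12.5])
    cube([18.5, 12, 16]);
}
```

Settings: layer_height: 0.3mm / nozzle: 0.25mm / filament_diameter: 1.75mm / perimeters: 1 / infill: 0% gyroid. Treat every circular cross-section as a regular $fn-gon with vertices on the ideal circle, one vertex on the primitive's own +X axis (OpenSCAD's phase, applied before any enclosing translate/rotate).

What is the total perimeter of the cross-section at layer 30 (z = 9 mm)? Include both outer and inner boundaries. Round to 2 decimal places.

28.09 mm

At z = 9 mm: the cylinder: section is a regular 16-gon, circumradius r=4.5 (perimeter = 2·16·4.500·sin(180°/16) = 28.09 mm); the cube at (8.5, 13) is absent (z outside [12.5, 28.5]); Combining (union): only the r=4.5 cylinder is present, so the union is just that shape — boundary = 28.09 mm. Overall, the cross-section is a single solid region. Total boundary length (outer) = 28.09 mm.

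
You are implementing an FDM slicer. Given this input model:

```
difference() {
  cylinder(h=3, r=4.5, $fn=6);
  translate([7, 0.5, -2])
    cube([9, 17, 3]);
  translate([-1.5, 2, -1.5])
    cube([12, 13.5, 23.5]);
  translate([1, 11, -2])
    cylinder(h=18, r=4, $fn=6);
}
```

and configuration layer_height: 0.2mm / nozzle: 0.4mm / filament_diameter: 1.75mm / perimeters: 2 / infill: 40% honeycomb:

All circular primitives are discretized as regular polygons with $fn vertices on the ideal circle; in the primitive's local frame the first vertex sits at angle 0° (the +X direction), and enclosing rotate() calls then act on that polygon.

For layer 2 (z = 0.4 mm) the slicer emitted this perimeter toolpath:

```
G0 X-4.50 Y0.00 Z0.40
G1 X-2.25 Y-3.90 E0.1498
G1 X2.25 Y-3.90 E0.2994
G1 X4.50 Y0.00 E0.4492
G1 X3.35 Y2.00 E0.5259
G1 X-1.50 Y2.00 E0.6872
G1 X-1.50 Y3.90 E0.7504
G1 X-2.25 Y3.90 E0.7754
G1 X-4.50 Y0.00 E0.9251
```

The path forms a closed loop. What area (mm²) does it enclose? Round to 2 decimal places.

44.49 mm²

Apply the shoelace formula to the sequence of (X, Y) vertices; enclosed area = 44.49 mm².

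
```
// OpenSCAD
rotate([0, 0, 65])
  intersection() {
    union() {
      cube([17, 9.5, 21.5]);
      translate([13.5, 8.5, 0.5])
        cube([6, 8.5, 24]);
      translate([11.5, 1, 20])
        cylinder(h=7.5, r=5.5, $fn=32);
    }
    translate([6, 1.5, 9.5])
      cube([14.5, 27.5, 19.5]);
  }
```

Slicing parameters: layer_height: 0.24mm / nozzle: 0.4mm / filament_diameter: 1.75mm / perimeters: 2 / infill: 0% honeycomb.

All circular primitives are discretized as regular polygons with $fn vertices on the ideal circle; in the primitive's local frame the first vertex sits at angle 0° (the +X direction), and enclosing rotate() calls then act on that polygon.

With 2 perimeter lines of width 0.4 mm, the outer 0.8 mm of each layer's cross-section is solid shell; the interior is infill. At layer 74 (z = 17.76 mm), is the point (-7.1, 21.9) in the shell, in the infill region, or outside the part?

At z = 17.76 mm: the cube (footprint 17×9.5) is included at this height; the cube at (13.5, 8.5) (footprint 6×8.5) is included at this height; the cylinder at (11.5, 1) is not intersected at this z (z outside [20, 27.5]); Combining (union): the regions partially overlap (shared area 3.50 mm²), so overlapping operands fuse into one piece — 1 connected region; the 14.5×27.5 cube at (6, 1.5) contributes its full rectangle; Keeping only the common overlap: the 14.5×27.5 cube at (6, 1.5) partially overlaps the result so far; clipping to the common part keeps 135.50 mm² — 1 connected region; (rotated 65° about Z; rotation is an isometry so areas/perimeters/island counts are preserved). Overall, the cross-section is a single solid region. Undo the 65° rotation: the query point maps to (16.848, 15.690) in the un-rotated model frame. The nearest boundary edge runs (13.50, 17.00)→(19.50, 17.00); distance from the point to it = 1.31 mm. The point is inside the cross-section and 1.31 mm from the nearest boundary — more than the 0.8 mm shell width (2 × 0.4), so it's in the infill interior.

infill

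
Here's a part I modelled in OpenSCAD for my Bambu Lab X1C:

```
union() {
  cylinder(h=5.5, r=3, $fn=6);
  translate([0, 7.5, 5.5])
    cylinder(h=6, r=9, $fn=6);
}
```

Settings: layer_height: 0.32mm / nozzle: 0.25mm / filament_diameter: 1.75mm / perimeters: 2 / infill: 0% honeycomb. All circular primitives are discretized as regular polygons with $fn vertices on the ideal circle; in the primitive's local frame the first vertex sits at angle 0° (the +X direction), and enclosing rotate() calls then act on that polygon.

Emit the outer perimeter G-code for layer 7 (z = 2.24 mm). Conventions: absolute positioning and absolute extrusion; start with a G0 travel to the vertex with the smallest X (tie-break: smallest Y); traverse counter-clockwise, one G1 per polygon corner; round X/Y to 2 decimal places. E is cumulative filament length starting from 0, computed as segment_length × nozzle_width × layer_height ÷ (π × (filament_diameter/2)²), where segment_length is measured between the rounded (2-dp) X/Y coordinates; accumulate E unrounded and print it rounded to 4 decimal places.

At z = 2.24 mm: the cylinder: section is a regular 6-gon, circumradius r=3; the cylinder at (0, 7.5) does not reach this height (z outside [5.5, 11.5]); Taking the union: only the r=3 cylinder is present, so the union is just that shape — 1 connected region. The outline is a single polygon with 6 vertices. Extrusion per mm of travel: 0.25 × 0.32 / (π × 0.875²) = 0.033260. Accumulating E over each segment gives final E = 0.5989.

G0 X-3.00 Y0.00 Z2.24
G1 X-1.50 Y-2.60 E0.0998
G1 X1.50 Y-2.60 E0.1996
G1 X3.00 Y0.00 E0.2995
G1 X1.50 Y2.60 E0.3993
G1 X-1.50 Y2.60 E0.4991
G1 X-3.00 Y0.00 E0.5989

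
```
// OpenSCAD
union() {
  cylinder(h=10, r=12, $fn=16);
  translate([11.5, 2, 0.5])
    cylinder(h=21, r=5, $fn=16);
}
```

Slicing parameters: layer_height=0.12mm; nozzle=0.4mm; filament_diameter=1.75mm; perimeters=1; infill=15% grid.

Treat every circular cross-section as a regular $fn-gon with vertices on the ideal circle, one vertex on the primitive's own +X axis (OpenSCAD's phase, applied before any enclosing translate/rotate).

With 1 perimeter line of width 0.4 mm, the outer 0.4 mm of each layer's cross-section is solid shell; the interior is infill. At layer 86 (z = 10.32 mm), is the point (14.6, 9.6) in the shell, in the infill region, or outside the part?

At z = 10.32 mm: the cylinder is not intersected at this z (z outside [0, 10]); the cylinder at (11.5, 2): section is a regular 16-gon, circumradius r=5; Merging all regions: only the r=5 cylinder at (11.5, 2) is present, so the union is just that shape — 1 connected region. Overall, the cross-section is a single solid region. The nearest boundary edge runs (15.04, 5.54)→(13.41, 6.62); distance from the point to it = 3.21 mm. The point is not inside any of the regions above, so it lies outside the cross-section (3.21 mm from the nearest boundary).

outside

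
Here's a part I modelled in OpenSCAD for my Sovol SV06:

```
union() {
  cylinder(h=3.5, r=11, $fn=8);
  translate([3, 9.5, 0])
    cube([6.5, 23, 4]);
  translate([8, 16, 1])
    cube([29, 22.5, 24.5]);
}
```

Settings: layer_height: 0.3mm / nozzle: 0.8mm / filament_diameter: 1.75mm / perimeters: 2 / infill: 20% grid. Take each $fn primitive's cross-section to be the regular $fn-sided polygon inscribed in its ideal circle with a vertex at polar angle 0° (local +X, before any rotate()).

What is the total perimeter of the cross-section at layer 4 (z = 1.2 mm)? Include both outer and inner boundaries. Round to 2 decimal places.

191.80 mm

At z = 1.2 mm: the r=11 cylinder contributes a regular 8-gon of circumradius 11 (perimeter = 2·8·11.000·sin(180°/8) = 67.35 mm); the cube at (3, 9.5) (footprint 6.5×23) is included at this height (perimeter 59.00 mm); the cube at (8, 16) is present — its section is the full 29×22.5 rectangle (perimeter 103.00 mm); Merging all regions: the regions partially overlap (shared area 24.83 mm²), so the edge portions inside another operand are dropped and the merged outline is re-measured after clipping — boundary = 191.80 mm. Overall, the cross-section is a single solid region. Total boundary length (outer) = 191.80 mm.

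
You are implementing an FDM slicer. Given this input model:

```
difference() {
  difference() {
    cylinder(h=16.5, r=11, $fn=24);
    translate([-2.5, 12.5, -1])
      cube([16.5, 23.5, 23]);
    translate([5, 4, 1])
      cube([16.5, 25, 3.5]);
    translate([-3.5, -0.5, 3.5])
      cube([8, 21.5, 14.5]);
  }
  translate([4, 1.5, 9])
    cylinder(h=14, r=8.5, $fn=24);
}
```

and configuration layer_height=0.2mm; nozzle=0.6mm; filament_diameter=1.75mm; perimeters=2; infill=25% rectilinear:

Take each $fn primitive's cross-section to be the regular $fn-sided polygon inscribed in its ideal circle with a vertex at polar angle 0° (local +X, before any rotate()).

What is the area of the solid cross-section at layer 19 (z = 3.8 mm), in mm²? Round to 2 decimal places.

At z = 3.8 mm: the r=11 cylinder contributes a regular 24-gon of circumradius 11 (area = (24/2)·11.000²·sin(360°/24) = 375.81 mm²); the 16.5×23.5 cube at (-2.5, 12.5) contributes its full rectangle (area 387.75 mm²); the cube at (5, 4) (footprint 16.5×25) is included at this height (area 412.50 mm²); the 8×21.5 cube at (-3.5, -0.5) contributes its full rectangle (area 172.00 mm²); Subtracting the remaining from the first: starting from the r=11 cylinder (375.81 mm²), the 16.5×23.5 cube at (-2.5, 12.5) misses the remaining region (no effect); the 16.5×25 cube at (5, 4) partially overlaps it — only the 18.49 mm² overlap (of its 412.50 mm²) is removed, clipping the outline; the 8×21.5 cube at (-3.5, -0.5) partially overlaps it — only the 89.41 mm² overlap (of its 172.00 mm²) is removed, clipping the outline — area = 267.90 mm²; the cylinder at (4, 1.5) does not reach this height (z outside [9, 23]); Subtracting the remaining from the first: none of the subtracted shapes is present at this height, so that combined region is unchanged — area = 267.90 mm². Overall, the cross-section is a single solid region. Net area = 267.90 mm².

267.90 mm²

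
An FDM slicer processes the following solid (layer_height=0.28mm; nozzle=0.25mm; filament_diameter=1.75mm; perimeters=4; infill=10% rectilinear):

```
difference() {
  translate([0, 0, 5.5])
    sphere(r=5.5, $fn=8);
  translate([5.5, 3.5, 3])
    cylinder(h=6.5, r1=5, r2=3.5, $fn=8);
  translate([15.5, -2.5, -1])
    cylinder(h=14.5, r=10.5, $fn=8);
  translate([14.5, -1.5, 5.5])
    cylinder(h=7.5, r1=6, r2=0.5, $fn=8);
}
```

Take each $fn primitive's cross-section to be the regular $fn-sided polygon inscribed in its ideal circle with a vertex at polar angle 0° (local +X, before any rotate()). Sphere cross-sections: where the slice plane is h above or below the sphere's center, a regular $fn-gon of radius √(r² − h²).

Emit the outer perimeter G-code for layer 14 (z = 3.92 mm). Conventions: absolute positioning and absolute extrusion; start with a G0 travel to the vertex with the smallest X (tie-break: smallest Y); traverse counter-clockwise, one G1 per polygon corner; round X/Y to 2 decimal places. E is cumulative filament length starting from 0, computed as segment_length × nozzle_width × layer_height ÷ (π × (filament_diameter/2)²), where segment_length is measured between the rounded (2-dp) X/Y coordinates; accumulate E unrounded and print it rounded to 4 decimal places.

At z = 3.92 mm: the r=5.5 sphere contributes a regular 8-gon of circumradius √(5.5²−1.58²) = 5.268; the cone at (5.5, 3.5) (r1=5→r2=3.5) has section circumradius 4.788 here — a regular 8-gon; the r=10.5 cylinder at (15.5, -2.5) gives a regular 8-gon of circumradius 10.5 (constant along its height); the cone at (14.5, -1.5) is not intersected at this z (z outside [5.5, 13]); Taking the first minus the rest: starting from the r=5.5 sphere, the cone at (5.5, 3.5) partially overlaps it — only the 14.51 mm² overlap (of its 64.83 mm²) is removed, clipping the outline; the r=10.5 cylinder at (15.5, -2.5) misses the remaining region (no effect) — 1 connected region. The outline is a single polygon with 10 vertices. Extrusion per mm of travel: 0.25 × 0.28 / (π × 0.875²) = 0.029103. Accumulating E over each segment gives final E = 0.9440.

G0 X-5.27 Y0.00 Z3.92
G1 X-3.73 Y-3.73 E0.1174
G1 X0.00 Y-5.27 E0.2349
G1 X3.73 Y-3.73 E0.3523
G1 X4.85 Y-1.02 E0.4377
G1 X2.11 Y0.11 E0.5239
G1 X0.71 Y3.50 E0.6307
G1 X1.23 Y4.76 E0.6703
G1 X0.00 Y5.27 E0.7091
G1 X-3.73 Y3.73 E0.8265
G1 X-5.27 Y0.00 E0.9440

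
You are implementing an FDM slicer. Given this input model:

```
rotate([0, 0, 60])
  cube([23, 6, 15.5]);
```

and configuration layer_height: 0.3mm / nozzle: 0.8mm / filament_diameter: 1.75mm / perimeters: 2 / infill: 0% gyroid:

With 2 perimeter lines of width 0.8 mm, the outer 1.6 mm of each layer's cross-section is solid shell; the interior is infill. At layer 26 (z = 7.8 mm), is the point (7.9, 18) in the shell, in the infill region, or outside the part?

At z = 7.8 mm: the 23×6 cube contributes its full rectangle; (rotated 60° about Z; rotation is an isometry so areas/perimeters/island counts are preserved). Overall, the cross-section is a single solid region. Undo the 60° rotation: the query point maps to (19.538, 2.158) in the un-rotated model frame. The nearest boundary edge runs (0.00, 0.00)→(23.00, 0.00); distance from the point to it = 2.16 mm. The point is inside the cross-section and 2.16 mm from the nearest boundary — more than the 1.6 mm shell width (2 × 0.8), so it's in the infill interior.

infill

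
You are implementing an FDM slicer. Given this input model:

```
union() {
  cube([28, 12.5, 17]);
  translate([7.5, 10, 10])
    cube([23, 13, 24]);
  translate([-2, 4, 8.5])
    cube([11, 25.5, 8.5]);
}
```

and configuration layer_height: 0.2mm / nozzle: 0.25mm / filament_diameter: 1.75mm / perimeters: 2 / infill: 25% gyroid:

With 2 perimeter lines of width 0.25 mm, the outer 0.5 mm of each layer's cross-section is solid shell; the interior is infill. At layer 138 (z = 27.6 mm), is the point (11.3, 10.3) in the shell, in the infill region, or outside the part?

At z = 27.6 mm: the cube does not reach this height (z outside [0, 17]); the cube at (7.5, 10) is present — its section is the full 23×13 rectangle; the cube at (-2, 4) is absent (z outside [8.5, 17]); Combining (union): only the 23×13 cube at (7.5, 10) is present, so the union is just that shape — 1 connected region. Overall, the cross-section is a single solid region. The nearest boundary edge runs (7.50, 10.00)→(30.50, 10.00); distance from the point to it = 0.30 mm. The point is inside the cross-section, 0.30 mm from the nearest boundary — within the 0.5 mm shell band (2 × 0.25).

shell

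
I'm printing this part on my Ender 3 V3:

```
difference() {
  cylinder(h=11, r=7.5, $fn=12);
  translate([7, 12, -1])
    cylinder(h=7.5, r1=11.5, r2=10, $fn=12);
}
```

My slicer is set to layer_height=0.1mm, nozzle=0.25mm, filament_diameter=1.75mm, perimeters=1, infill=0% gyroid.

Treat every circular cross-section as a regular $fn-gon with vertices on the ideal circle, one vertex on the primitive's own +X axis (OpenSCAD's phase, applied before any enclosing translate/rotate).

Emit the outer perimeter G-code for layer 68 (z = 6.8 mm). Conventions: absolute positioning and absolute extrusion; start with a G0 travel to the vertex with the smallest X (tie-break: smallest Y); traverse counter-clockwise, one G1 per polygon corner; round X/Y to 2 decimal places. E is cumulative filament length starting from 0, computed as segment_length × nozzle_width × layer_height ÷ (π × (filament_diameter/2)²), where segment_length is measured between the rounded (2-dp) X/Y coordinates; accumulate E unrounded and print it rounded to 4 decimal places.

G0 X-7.50 Y0.00 Z6.80
G1 X-6.50 Y-3.75 E0.0403
G1 X-3.75 Y-6.50 E0.0808
G1 X0.00 Y-7.50 E0.1211
G1 X3.75 Y-6.50 E0.1614
G1 X6.50 Y-3.75 E0.2019
G1 X7.50 Y0.00 E0.2422
G1 X6.50 Y3.75 E0.2825
G1 X3.75 Y6.50 E0.3230
G1 X0.00 Y7.50 E0.3633
G1 X-3.75 Y6.50 E0.4036
G1 X-6.50 Y3.75 E0.4441
G1 X-7.50 Y0.00 E0.4844

At z = 6.8 mm: the r=7.5 cylinder gives a regular 12-gon of circumradius 7.5 (constant along its height); the cone at (7, 12) does not reach this height (z outside [-1, 6.5]); Taking the first minus the rest: none of the subtracted shapes is present at this height, so the r=7.5 cylinder is unchanged — 1 connected region. The outline is a single polygon with 12 vertices. Extrusion per mm of travel: 0.25 × 0.1 / (π × 0.875²) = 0.010394. Accumulating E over each segment gives final E = 0.4844.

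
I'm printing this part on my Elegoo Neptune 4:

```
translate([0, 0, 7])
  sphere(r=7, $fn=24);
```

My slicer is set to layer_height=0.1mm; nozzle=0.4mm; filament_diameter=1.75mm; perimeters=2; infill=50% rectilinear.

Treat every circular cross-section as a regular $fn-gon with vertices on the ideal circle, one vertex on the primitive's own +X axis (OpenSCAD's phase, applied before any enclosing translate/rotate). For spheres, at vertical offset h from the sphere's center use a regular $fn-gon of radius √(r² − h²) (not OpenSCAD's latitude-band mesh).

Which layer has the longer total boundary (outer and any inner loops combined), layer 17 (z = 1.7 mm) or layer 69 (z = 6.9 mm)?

layer 69 (z = 6.9 mm)

Layer 17 (z = 1.7): the sphere: section is a regular 24-gon, circumradius = √(r²−h²) = √(7²−5.3²) = 4.573 (perimeter = 2·24·4.573·sin(180°/24) = 28.65 mm). So its perimeter = 28.65 mm. Layer 69 (z = 6.9): the sphere: section is a regular 24-gon, circumradius = √(r²−h²) = √(7²−0.1²) = 6.999 (perimeter = 2·24·6.999·sin(180°/24) = 43.85 mm). So its perimeter = 43.85 mm. Layer 69 is larger (43.85 vs 28.65 mm).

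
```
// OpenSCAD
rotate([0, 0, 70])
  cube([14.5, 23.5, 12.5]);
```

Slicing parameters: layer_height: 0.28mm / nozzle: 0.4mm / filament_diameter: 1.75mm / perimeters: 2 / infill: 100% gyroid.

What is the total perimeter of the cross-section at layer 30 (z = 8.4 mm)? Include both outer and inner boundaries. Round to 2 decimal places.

76.00 mm

At z = 8.4 mm: the cube is present — its section is the full 14.5×23.5 rectangle (perimeter 76.00 mm); (whole slice rotated 70° about Z — lengths, areas and connectivity unchanged). Overall, the cross-section is a single solid region. Total boundary length (outer) = 76.00 mm.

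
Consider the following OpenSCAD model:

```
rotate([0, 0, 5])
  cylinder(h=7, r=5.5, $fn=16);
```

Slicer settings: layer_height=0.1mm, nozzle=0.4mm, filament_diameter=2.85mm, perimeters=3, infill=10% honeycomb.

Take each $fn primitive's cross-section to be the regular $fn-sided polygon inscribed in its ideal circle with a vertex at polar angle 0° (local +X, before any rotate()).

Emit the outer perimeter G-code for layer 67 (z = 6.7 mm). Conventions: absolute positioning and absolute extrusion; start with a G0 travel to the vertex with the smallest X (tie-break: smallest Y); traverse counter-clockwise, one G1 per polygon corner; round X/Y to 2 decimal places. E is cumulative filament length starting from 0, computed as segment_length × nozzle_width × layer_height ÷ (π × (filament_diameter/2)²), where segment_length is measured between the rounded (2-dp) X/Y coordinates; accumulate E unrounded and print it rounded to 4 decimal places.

At z = 6.7 mm: the cylinder: section is a regular 16-gon, circumradius r=5.5; (rotated 5° about Z; rotation is an isometry so areas/perimeters/island counts are preserved). The outline is a single polygon with 16 vertices. Extrusion per mm of travel: 0.4 × 0.1 / (π × 1.425²) = 0.006270. Accumulating E over each segment gives final E = 0.2154.

G0 X-5.48 Y-0.48 Z6.70
G1 X-4.88 Y-2.54 E0.0135
G1 X-3.54 Y-4.21 E0.0269
G1 X-1.65 Y-5.25 E0.0404
G1 X0.48 Y-5.48 E0.0538
G1 X2.54 Y-4.88 E0.0673
G1 X4.21 Y-3.54 E0.0807
G1 X5.25 Y-1.65 E0.0942
G1 X5.48 Y0.48 E0.1077
G1 X4.88 Y2.54 E0.1211
G1 X3.54 Y4.21 E0.1346
G1 X1.65 Y5.25 E0.1481
G1 X-0.48 Y5.48 E0.1615
G1 X-2.54 Y4.88 E0.1750
G1 X-4.21 Y3.54 E0.1884
G1 X-5.25 Y1.65 E0.2019
G1 X-5.48 Y-0.48 E0.2154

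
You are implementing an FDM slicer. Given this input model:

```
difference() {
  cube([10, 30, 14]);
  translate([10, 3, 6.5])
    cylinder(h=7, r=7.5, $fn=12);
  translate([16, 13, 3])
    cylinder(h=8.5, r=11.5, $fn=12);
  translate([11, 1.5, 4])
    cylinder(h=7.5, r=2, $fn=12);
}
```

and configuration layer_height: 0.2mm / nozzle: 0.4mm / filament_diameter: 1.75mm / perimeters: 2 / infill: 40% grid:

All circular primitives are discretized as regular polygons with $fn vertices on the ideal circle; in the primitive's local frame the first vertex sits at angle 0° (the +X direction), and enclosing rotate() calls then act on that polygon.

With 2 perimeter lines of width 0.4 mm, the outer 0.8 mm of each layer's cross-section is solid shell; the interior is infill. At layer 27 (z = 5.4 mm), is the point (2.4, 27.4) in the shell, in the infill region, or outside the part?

At z = 5.4 mm: the cube is present — its section is the full 10×30 rectangle; the cylinder at (10, 3) is absent (z outside [6.5, 13.5]); the cylinder at (16, 13): section is a regular 12-gon, circumradius r=11.5; the cylinder at (11, 1.5): section is a regular 12-gon, circumradius r=2; Taking the first minus the rest: starting from the 10×30 cube, the r=11.5 cylinder at (16, 13) partially overlaps it — only the 70.07 mm² overlap (of its 396.75 mm²) is removed, clipping the outline; the r=2 cylinder at (11, 1.5) partially overlaps it — only the 2.24 mm² overlap (of its 12.00 mm²) is removed, clipping the outline — 1 connected region. Overall, the cross-section is a single solid region. The nearest boundary edge runs (0.00, 0.00)→(0.00, 30.00); distance from the point to it = 2.40 mm. The point is inside the cross-section and 2.40 mm from the nearest boundary — more than the 0.8 mm shell width (2 × 0.4), so it's in the infill interior.

infill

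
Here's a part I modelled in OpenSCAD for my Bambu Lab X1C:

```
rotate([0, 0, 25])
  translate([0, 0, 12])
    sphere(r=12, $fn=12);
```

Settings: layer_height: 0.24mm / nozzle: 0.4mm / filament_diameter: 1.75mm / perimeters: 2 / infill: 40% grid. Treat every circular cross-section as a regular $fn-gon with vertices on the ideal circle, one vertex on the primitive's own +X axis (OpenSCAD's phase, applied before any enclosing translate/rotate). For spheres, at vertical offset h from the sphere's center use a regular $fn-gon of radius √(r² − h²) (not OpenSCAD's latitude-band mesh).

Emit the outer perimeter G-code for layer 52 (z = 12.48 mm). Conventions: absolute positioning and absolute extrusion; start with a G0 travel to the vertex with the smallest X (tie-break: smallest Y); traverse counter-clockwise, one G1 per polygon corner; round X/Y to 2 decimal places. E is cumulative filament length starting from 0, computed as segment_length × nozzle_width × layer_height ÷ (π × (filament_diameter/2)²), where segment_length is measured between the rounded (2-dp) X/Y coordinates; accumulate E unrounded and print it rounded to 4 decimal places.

G0 X-11.94 Y1.05 Z12.48
G1 X-10.87 Y-5.07 E0.2480
G1 X-6.88 Y-9.82 E0.4956
G1 X-1.05 Y-11.94 E0.7432
G1 X5.07 Y-10.87 E0.9911
G1 X9.82 Y-6.88 E1.2387
G1 X11.94 Y-1.05 E1.4863
G1 X10.87 Y5.07 E1.7343
G1 X6.88 Y9.82 E1.9819
G1 X1.05 Y11.94 E2.2295
G1 X-5.07 Y10.87 E2.4774
G1 X-9.82 Y6.88 E2.7250
G1 X-11.94 Y1.05 E2.9726

At z = 12.48 mm: the r=12 sphere contributes a regular 12-gon of circumradius √(12²−0.48²) = 11.990; (rotated 25° about Z; rotation is an isometry so areas/perimeters/island counts are preserved). The outline is a single polygon with 12 vertices. Extrusion per mm of travel: 0.4 × 0.24 / (π × 0.875²) = 0.039912. Accumulating E over each segment gives final E = 2.9726.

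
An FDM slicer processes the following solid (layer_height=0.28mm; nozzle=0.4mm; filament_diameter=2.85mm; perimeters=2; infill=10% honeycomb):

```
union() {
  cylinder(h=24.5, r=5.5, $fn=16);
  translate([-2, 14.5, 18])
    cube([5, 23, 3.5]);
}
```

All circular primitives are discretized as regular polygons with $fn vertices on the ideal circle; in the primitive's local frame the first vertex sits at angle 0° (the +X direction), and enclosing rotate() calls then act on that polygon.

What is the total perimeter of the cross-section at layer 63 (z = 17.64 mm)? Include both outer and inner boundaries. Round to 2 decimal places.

34.34 mm

At z = 17.64 mm: the cylinder: section is a regular 16-gon, circumradius r=5.5 (perimeter = 2·16·5.500·sin(180°/16) = 34.34 mm); the cube at (-2, 14.5) is not intersected at this z (z outside [18, 21.5]); Taking the union: only the r=5.5 cylinder is present, so the union is just that shape — boundary = 34.34 mm. Overall, the cross-section is a single solid region. Total boundary length (outer) = 34.34 mm.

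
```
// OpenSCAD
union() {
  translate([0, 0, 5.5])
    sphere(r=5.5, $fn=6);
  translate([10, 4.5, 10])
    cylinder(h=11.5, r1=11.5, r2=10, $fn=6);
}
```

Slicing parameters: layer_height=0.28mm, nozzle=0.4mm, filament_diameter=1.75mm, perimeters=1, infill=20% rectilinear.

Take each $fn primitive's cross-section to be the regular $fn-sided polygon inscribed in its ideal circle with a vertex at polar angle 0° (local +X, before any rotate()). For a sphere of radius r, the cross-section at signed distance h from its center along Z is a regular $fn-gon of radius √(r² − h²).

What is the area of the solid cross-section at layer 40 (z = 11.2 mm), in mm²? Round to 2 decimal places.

334.31 mm²

At z = 11.2 mm: the sphere is absent (|z−center|=5.700 > r=5.5); the cone at (10, 4.5): at t=0.104 of its height the radius interpolates to r₁+(r₂−r₁)t = 11.343, giving a regular 6-gon of that circumradius (area = (6/2)·11.343²·sin(360°/6) = 334.31 mm²); Merging all regions: only the cone at (10, 4.5) is present, so the union is just that shape — area = 334.31 mm². Overall, the cross-section is a single solid region. Net area = 334.31 mm².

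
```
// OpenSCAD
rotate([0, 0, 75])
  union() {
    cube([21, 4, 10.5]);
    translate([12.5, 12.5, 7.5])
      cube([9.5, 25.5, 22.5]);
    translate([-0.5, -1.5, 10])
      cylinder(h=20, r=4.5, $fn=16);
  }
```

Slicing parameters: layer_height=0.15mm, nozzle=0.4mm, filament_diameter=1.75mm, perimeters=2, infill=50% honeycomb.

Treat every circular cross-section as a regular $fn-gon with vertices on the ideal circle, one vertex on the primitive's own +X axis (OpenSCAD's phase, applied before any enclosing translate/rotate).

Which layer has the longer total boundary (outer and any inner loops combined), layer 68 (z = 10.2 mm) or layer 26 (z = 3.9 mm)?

Layer 68 (z = 10.2): the cube is present — its section is the full 21×4 rectangle (perimeter 50.00 mm); the cube at (12.5, 12.5) (footprint 9.5×25.5) is included at this height (perimeter 70.00 mm); the r=4.5 cylinder at (-0.5, -1.5) contributes a regular 16-gon of circumradius 4.5 (perimeter = 2·16·4.500·sin(180°/16) = 28.09 mm); Taking the union: the regions partially overlap (shared area 7.50 mm²), so the edge portions inside another operand are dropped and the merged outline is re-measured after clipping — boundary = 136.51 mm; (whole slice rotated 75° about Z — lengths, areas and connectivity unchanged). So its perimeter = 136.51 mm. Layer 26 (z = 3.9): the cube (footprint 21×4) is included at this height (perimeter 50.00 mm); the cube at (12.5, 12.5) is not intersected at this z (z outside [7.5, 30]); the cylinder at (-0.5, -1.5) does not reach this height (z outside [10, 30]); Merging all regions: only the 21×4 cube is present, so the union is just that shape — boundary = 50.00 mm; (whole slice rotated 75° about Z — lengths, areas and connectivity unchanged). So its perimeter = 50.00 mm. Layer 68 is larger (136.51 vs 50.00 mm).

layer 68 (z = 10.2 mm)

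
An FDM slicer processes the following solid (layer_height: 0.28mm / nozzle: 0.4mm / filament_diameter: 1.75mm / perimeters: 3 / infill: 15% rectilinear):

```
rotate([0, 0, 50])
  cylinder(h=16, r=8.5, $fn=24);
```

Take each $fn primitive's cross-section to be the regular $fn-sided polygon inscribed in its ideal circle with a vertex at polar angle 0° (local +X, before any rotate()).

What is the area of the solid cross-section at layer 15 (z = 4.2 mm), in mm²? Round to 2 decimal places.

At z = 4.2 mm: the r=8.5 cylinder contributes a regular 24-gon of circumradius 8.5 (area = (24/2)·8.500²·sin(360°/24) = 224.40 mm²); (whole slice rotated 50° about Z — lengths, areas and connectivity unchanged). Overall, the cross-section is a single solid region. Net area = 224.40 mm².

224.40 mm²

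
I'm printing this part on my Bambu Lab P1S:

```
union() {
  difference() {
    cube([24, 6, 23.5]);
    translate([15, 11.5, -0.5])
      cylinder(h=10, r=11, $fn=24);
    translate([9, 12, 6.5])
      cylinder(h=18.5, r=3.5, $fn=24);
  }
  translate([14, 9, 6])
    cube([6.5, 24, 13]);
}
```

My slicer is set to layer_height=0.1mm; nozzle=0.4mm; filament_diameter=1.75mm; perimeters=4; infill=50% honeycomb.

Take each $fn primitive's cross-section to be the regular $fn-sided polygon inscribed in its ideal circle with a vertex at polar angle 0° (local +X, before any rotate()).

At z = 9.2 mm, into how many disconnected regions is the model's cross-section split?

At z = 9.2 mm: the cube is present — its section is the full 24×6 rectangle; the r=11 cylinder at (15, 11.5) contributes a regular 24-gon of circumradius 11; the r=3.5 cylinder at (9, 12) gives a regular 24-gon of circumradius 3.5 (constant along its height); Taking the first minus the rest: starting from the 24×6 cube, the r=11 cylinder at (15, 11.5) partially overlaps it — only the 72.69 mm² overlap (of its 375.81 mm²) is removed, clipping the outline; the r=3.5 cylinder at (9, 12) misses the remaining region (no effect) — 1 connected region; the cube at (14, 9) (footprint 6.5×24) is included at this height; Taking the union: the 2 present regions are separate (no shared area or edge), so areas and boundary lengths simply add and each stays a separate island — 2 connected regions. The result has 2 disconnected regions.

2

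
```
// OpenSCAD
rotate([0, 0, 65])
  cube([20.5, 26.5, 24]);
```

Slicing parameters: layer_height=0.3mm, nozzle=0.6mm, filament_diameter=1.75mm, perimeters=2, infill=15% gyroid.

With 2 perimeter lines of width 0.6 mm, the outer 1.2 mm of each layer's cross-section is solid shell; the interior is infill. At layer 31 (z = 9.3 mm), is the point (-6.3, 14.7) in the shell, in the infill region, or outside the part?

infill

At z = 9.3 mm: the cube (footprint 20.5×26.5) is included at this height; (whole slice rotated 65° about Z — lengths, areas and connectivity unchanged). Overall, the cross-section is a single solid region. Undo the 65° rotation: the query point maps to (10.660, 11.922) in the un-rotated model frame. The nearest boundary edge runs (20.50, 0.00)→(20.50, 26.50); distance from the point to it = 9.84 mm. The point is inside the cross-section and 9.84 mm from the nearest boundary — more than the 1.2 mm shell width (2 × 0.6), so it's in the infill interior.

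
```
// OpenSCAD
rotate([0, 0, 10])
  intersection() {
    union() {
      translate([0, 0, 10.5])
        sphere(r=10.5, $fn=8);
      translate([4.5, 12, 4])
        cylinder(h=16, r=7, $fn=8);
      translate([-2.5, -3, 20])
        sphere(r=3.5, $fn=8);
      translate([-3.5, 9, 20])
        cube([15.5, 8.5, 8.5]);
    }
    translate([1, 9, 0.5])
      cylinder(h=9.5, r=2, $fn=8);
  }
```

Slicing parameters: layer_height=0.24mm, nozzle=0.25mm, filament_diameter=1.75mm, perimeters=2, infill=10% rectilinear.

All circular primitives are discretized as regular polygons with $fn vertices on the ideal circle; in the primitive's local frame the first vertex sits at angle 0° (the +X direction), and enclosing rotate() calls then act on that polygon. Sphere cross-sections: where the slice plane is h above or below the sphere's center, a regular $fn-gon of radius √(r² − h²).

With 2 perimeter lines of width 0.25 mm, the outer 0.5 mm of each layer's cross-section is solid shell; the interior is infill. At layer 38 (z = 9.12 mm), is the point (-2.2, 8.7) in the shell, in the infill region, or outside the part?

At z = 9.12 mm: the sphere: section is a regular 8-gon, circumradius = √(r²−h²) = √(10.5²−1.38²) = 10.409; the r=7 cylinder at (4.5, 12) gives a regular 8-gon of circumradius 7 (constant along its height); the sphere at (-2.5, -3) is absent (|z−center|=10.880 > r=3.5); the cube at (-3.5, 9) does not reach this height (z outside [20, 28.5]); Merging all regions: the regions partially overlap (shared area 26.24 mm²), so overlapping operands fuse into one piece — 1 connected region; the r=2 cylinder at (1, 9) gives a regular 8-gon of circumradius 2 (constant along its height); Keeping only the common overlap: the r=2 cylinder at (1, 9) lies inside that combined region, so the common part is the r=2 cylinder at (1, 9) itself — 1 connected region; (whole slice rotated 10° about Z — lengths, areas and connectivity unchanged). Overall, the cross-section is a single solid region. Undo the 10° rotation: the query point maps to (-0.656, 8.950) in the un-rotated model frame. The nearest boundary edge runs (-0.41, 7.59)→(-1.00, 9.00); distance from the point to it = 0.30 mm. The point is inside the cross-section, 0.30 mm from the nearest boundary — within the 0.5 mm shell band (2 × 0.25).

shell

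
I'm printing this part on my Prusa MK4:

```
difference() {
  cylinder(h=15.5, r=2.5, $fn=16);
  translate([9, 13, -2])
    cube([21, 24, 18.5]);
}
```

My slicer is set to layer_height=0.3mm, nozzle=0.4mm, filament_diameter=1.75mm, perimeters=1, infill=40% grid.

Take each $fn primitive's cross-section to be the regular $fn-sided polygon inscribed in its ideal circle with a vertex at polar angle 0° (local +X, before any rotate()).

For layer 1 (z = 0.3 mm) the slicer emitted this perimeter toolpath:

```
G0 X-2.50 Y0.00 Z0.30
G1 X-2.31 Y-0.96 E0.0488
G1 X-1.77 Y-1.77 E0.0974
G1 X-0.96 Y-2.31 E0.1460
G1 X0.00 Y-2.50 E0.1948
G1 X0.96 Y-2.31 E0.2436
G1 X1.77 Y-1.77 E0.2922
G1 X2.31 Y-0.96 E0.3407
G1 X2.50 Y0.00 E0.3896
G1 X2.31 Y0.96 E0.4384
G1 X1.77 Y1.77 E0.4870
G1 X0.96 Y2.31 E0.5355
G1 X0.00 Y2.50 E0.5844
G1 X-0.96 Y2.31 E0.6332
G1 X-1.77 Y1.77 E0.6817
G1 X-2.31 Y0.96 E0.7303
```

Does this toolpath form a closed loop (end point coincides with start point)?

no

Start point (G0): (-2.50, 0.00). End point (last G1): the path does not return to the start — open.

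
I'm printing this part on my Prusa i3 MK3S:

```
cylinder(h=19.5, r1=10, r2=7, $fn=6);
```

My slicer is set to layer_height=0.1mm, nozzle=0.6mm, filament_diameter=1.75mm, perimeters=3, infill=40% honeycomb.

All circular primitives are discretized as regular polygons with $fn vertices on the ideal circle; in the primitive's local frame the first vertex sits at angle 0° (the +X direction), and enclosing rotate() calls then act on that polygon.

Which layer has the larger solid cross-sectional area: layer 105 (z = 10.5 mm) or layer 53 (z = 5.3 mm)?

Layer 105 (z = 10.5): the cone (r1=10→r2=7) has section circumradius 8.385 here — a regular 6-gon (area = (6/2)·8.385²·sin(360°/6) = 182.65 mm²). So its area = 182.65 mm². Layer 53 (z = 5.3): the cone contributes a regular 6-gon of circumradius 9.185 (interpolated between r1=10 and r2=7 at t=0.272) (area = (6/2)·9.185²·sin(360°/6) = 219.17 mm²). So its area = 219.17 mm². Layer 53 is larger (219.17 vs 182.65 mm²).

layer 53 (z = 5.3 mm)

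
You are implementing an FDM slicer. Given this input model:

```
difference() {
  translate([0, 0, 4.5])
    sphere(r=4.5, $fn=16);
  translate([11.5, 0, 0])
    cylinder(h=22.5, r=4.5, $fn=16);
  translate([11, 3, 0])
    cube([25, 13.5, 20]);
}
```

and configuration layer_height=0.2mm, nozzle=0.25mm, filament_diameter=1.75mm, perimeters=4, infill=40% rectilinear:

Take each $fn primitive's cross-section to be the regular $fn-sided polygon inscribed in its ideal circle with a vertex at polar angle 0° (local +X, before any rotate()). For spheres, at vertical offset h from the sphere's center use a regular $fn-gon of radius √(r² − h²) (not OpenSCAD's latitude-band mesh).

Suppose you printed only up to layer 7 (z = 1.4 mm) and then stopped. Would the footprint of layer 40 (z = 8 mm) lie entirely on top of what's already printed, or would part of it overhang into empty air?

Compare the two slices. At z = 1.4: the r=4.5 sphere contributes a regular 16-gon of circumradius √(4.5²−3.1²) = 3.262 (area = (16/2)·3.262²·sin(360°/16) = 32.57 mm²); the cylinder at (11.5, 0): section is a regular 16-gon, circumradius r=4.5 (area = (16/2)·4.500²·sin(360°/16) = 61.99 mm²); the cube at (11, 3) is present — its section is the full 25×13.5 rectangle (area 337.50 mm²); After the difference (first − rest): starting from the r=4.5 sphere (32.57 mm²), the r=4.5 cylinder at (11.5, 0) misses the remaining region (no effect); the 25×13.5 cube at (11, 3) misses the remaining region (no effect) — area = 32.57 mm². At z = 8: the sphere: section is a regular 16-gon, circumradius = √(r²−h²) = √(4.5²−3.5²) = 2.828 (area = (16/2)·2.828²·sin(360°/16) = 24.49 mm²); the r=4.5 cylinder at (11.5, 0) gives a regular 16-gon of circumradius 4.5 (constant along its height) (area = (16/2)·4.500²·sin(360°/16) = 61.99 mm²); the cube at (11, 3) is present — its section is the full 25×13.5 rectangle (area 337.50 mm²); Subtracting the remaining from the first: starting from the r=4.5 sphere (24.49 mm²), the r=4.5 cylinder at (11.5, 0) misses the remaining region (no effect); the 25×13.5 cube at (11, 3) misses the remaining region (no effect) — area = 24.49 mm². Checking containment: the cross-section at z = 8 is a subset of the cross-section at z = 1.4.

entirely on top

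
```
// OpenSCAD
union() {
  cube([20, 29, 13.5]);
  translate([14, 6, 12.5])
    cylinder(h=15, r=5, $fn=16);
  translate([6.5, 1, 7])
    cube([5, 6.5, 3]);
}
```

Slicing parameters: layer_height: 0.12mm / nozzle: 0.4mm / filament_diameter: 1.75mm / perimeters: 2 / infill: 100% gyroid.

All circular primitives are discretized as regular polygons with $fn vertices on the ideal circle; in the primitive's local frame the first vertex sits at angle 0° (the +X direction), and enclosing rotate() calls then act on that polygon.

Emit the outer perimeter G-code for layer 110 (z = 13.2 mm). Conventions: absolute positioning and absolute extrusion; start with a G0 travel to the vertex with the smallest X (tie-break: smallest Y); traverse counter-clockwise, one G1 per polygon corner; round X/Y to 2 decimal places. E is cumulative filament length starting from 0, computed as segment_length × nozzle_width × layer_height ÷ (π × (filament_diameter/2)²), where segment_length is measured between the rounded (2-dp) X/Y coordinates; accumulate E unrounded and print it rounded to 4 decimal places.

At z = 13.2 mm: the cube is present — its section is the full 20×29 rectangle; the r=5 cylinder at (14, 6) contributes a regular 16-gon of circumradius 5; the cube at (6.5, 1) is absent (z outside [7, 10]); Merging all regions: the r=5 cylinder at (14, 6) lies entirely inside the 20×29 cube, so the union is just the 20×29 cube — 1 connected region. The outline is a single polygon with 4 vertices. Extrusion per mm of travel: 0.4 × 0.12 / (π × 0.875²) = 0.019956. Accumulating E over each segment gives final E = 1.9557.

G0 X0.00 Y0.00 Z13.20
G1 X20.00 Y0.00 E0.3991
G1 X20.00 Y29.00 E0.9778
G1 X0.00 Y29.00 E1.3770
G1 X0.00 Y0.00 E1.9557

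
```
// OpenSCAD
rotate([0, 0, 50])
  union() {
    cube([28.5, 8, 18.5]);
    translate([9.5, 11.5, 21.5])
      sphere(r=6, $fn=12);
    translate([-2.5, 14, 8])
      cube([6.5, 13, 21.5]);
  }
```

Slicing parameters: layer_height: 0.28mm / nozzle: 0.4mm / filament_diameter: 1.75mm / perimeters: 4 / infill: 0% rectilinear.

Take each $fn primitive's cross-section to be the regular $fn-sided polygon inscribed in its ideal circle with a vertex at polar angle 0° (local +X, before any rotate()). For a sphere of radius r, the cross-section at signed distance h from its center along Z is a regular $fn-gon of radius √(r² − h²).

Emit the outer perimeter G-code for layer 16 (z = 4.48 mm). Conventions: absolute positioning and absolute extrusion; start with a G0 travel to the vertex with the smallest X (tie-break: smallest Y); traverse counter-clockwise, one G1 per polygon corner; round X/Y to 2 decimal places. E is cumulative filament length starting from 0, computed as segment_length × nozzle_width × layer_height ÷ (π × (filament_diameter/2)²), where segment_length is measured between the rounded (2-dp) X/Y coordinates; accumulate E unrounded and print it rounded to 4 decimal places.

G0 X-6.13 Y5.14 Z4.48
G1 X0.00 Y0.00 E0.3725
G1 X18.32 Y21.83 E1.6995
G1 X12.19 Y26.97 E2.0720
G1 X-6.13 Y5.14 E3.3990

At z = 4.48 mm: the cube is present — its section is the full 28.5×8 rectangle; the sphere at (9.5, 11.5) does not reach this height (|z−center|=17.020 > r=6); the cube at (-2.5, 14) does not reach this height (z outside [8, 29.5]); Merging all regions: only the 28.5×8 cube is present, so the union is just that shape — 1 connected region; (whole slice rotated 50° about Z — lengths, areas and connectivity unchanged). The outline is a single polygon with 4 vertices. Extrusion per mm of travel: 0.4 × 0.28 / (π × 0.875²) = 0.046564. Accumulating E over each segment gives final E = 3.3990.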